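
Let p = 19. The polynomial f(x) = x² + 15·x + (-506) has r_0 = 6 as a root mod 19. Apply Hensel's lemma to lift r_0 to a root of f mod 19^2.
r_1 = 234 (mod 361)

Hensel: r_{i+1} = r_i − f(r_i)·(f′(r_i))^{-1} mod 19^{i+2}, f′(x) = 2x + 15. Iterate:
  r_0 = 6 (mod 19)
  r_1 = 234 (mod 361)
Final: r = 234 satisfies f(r) ≡ 0 mod 19^2.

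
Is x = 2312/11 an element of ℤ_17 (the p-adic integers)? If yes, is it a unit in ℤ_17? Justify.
x ∈ ℤ_17 but not a unit; v_17(x) = 2 > 0

ℤ_17 = {x ∈ ℚ_17 : v_17(x) ≥ 0} and ℤ_17^× = {x ∈ ℤ_17 : v_17(x) = 0}. Here v_17(2312/11) = v_17(num) − v_17(den) = 2; compare against these criteria.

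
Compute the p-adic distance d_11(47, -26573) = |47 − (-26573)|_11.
d_11(47, -26573) = 1/1331

Step 1 — x − y = 47 − (-26573) = 26620. Step 2 — v_11(26620) = 3 (factor: 26620 = (11^3 · 20); the sign does not affect v_p). Step 3 — |x − y|_11 = 11^{-3} = 1/1331.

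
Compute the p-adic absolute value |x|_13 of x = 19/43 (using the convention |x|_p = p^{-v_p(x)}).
|19/43|_13 = 1

Step 1 — compute v_13(x) by factoring powers of 13 out of the numerator and denominator: v_13(19/43) = 0. Step 2 — apply |x|_p = p^{-v_p(x)} = 13^{0} = 1.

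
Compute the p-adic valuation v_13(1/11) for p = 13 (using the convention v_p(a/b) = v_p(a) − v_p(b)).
v_13(1/11) = 0

Factor powers of 13 from the numerator and denominator of the reduced fraction: 1 = 13^0 · 1 and 11 = 13^0 · 11. Apply v_p(a/b) = v_p(a) − v_p(b): v_13(1/11) = 0 − 0 = 0.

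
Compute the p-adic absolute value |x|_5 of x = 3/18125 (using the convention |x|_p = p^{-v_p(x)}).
|3/18125|_5 = 625

Step 1 — compute v_5(x) by factoring powers of 5 out of the numerator and denominator: v_5(3/18125) = -4. Step 2 — apply |x|_p = p^{-v_p(x)} = 5^{4} = 625.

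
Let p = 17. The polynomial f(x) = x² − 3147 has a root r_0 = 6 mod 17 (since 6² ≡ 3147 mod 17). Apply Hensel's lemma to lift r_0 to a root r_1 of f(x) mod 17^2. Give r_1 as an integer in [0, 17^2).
r_1 = 193 (mod 289)

Hensel's recurrence: r_{i+1} = r_i − f(r_i)·(f′(r_i))^{-1} mod 17^{i+2}, with f′(x) = 2x. Iterate:
  r_0 = 6 (mod 17)
  r_1 = 193 (mod 289)
Final: r_1 = 193, and one checks f(r_1) ≡ 0 mod 17^2.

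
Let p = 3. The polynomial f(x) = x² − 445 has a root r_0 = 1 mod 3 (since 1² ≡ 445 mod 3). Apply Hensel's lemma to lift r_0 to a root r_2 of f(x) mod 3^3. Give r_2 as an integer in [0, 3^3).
r_2 = 16 (mod 27)

Hensel's recurrence: r_{i+1} = r_i − f(r_i)·(f′(r_i))^{-1} mod 3^{i+2}, with f′(x) = 2x. Iterate:
  r_0 = 1 (mod 3)
  r_1 = 7 (mod 9)
  r_2 = 16 (mod 27)
Final: r_2 = 16, and one checks f(r_2) ≡ 0 mod 3^3.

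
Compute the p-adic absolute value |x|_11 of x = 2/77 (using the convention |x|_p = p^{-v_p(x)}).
|2/77|_11 = 11

Step 1 — compute v_11(x) by factoring powers of 11 out of the numerator and denominator: v_11(2/77) = -1. Step 2 — apply |x|_p = p^{-v_p(x)} = 11^{1} = 11.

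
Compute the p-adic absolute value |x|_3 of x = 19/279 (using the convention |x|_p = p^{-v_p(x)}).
|19/279|_3 = 9

Step 1 — compute v_3(x) by factoring powers of 3 out of the numerator and denominator: v_3(19/279) = -2. Step 2 — apply |x|_p = p^{-v_p(x)} = 3^{2} = 9.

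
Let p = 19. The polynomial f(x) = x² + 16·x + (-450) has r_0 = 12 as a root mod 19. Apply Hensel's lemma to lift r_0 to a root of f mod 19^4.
r_3 = 7650 (mod 130321)

Hensel: r_{i+1} = r_i − f(r_i)·(f′(r_i))^{-1} mod 19^{i+2}, f′(x) = 2x + 16. Iterate:
  r_0 = 12 (mod 19)
  r_1 = 69 (mod 361)
  r_2 = 791 (mod 6859)
  r_3 = 7650 (mod 130321)
Final: r = 7650 satisfies f(r) ≡ 0 mod 19^4.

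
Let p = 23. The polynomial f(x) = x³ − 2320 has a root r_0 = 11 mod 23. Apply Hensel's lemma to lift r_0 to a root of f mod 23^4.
r_3 = 180308 (mod 279841)

Hensel: r_{i+1} = r_i − f(r_i)/f′(r_i) mod 23^{i+2}, where f′(x) = 3x². Iterate:
  r_0 = 11 (mod 23)
  r_1 = 448 (mod 529)
  r_2 = 9970 (mod 12167)
  r_3 = 180308 (mod 279841)
Final: r = 180308 with f(r) ≡ 0 mod 23^4.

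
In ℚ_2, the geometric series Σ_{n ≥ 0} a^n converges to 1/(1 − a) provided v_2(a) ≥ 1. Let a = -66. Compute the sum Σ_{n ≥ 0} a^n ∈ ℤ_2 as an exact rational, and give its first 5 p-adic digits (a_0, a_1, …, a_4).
Σ a^n = 1/(1 − a) = 1/67;  first 5 digits = (1, 1, 0, 1, 0)

v_2(a) = 1 ≥ 1, so the series converges in ℤ_2 to 1/(1 − a) = 1/(1 − (-66)) = 1/67. Expand this rational in ℤ_2: compute digits iteratively via d_i = x_i mod 2, x_{i+1} = (x_i − d_i)/2. The first 5 digits are (1, 1, 0, 1, 0).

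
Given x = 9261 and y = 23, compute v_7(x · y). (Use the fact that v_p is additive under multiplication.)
v_7(213003) = 3

v_p(x) = 3 (factor: 9261 = 7^3 · 27); v_p(y) = 0 (factor: 23 = 7^0 · 23). Additivity: v_p(xy) = v_p(x) + v_p(y) = 3 + 0 = 3. (Direct check: xy = 213003 = 7^3 · (621).)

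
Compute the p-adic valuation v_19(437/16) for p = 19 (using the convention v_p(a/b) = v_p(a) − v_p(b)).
v_19(437/16) = 1

Factor powers of 19 from the numerator and denominator of the reduced fraction: 437 = 19^1 · 23 and 16 = 19^0 · 16. Apply v_p(a/b) = v_p(a) − v_p(b): v_19(437/16) = 1 − 0 = 1.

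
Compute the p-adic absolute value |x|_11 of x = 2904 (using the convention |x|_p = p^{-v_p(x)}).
|2904|_11 = 1/121

Step 1 — compute v_11(x) by factoring powers of 11 out of the numerator and denominator: v_11(2904) = 2. Step 2 — apply |x|_p = p^{-v_p(x)} = 11^{-2} = 1/121.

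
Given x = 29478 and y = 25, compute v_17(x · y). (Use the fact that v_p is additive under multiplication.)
v_17(736950) = 3

v_p(x) = 3 (factor: 29478 = 17^3 · 6); v_p(y) = 0 (factor: 25 = 17^0 · 25). Additivity: v_p(xy) = v_p(x) + v_p(y) = 3 + 0 = 3. (Direct check: xy = 736950 = 17^3 · (150).)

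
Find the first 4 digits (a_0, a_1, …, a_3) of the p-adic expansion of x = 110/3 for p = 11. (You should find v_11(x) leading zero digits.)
(a_0, …, a_3) = (0, 7, 7, 3)

v_11(110/3) = 1, so a_0 = ... = a_0 = 0. Factor out: x = 11^1 · u with u = 10/3 a unit in ℤ_11. Expand u iteratively via a_{v+i} = u_i mod 11, u_{i+1} = (u_i − a_{v+i})/11:
  u_0 = 10/3;  a_1 = 7;  u_1 = (u_0 − 7)/11 = -1/3
  u_1 = -1/3;  a_2 = 7;  u_2 = (u_1 − 7)/11 = -2/3
  u_2 = -2/3;  a_3 = 3;  u_3 = (u_2 − 3)/11 = -1/3
Digits: (0, 7, 7, 3).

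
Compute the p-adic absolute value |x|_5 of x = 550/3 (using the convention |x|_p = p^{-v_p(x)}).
|550/3|_5 = 1/25

Step 1 — compute v_5(x) by factoring powers of 5 out of the numerator and denominator: v_5(550/3) = 2. Step 2 — apply |x|_p = p^{-v_p(x)} = 5^{-2} = 1/25.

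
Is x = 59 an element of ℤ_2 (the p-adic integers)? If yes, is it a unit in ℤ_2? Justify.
x ∈ ℤ_2^× (unit); v_2(x) = 0

ℤ_2 = {x ∈ ℚ_2 : v_2(x) ≥ 0} and ℤ_2^× = {x ∈ ℤ_2 : v_2(x) = 0}. Here v_2(59) = v_2(num) − v_2(den) = 0; compare against these criteria.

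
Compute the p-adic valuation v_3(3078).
v_3(3078) = 4

v_3(n) is the largest exponent k such that 3^k divides n. Factor out: 3078 = 3^4 · 38. (Sign doesn't affect v_p.) So v_3(3078) = 4.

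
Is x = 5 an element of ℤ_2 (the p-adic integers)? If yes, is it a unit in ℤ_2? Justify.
x ∈ ℤ_2^× (unit); v_2(x) = 0

ℤ_2 = {x ∈ ℚ_2 : v_2(x) ≥ 0} and ℤ_2^× = {x ∈ ℤ_2 : v_2(x) = 0}. Here v_2(5) = v_2(num) − v_2(den) = 0; compare against these criteria.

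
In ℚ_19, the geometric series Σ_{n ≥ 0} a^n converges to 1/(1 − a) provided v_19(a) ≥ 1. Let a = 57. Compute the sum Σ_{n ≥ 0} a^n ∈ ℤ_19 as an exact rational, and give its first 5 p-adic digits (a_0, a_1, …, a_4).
Σ a^n = 1/(1 − a) = -1/56;  first 5 digits = (1, 3, 9, 8, 6)

v_19(a) = 1 ≥ 1, so the series converges in ℤ_19 to 1/(1 − a) = 1/(1 − 57) = -1/56. Expand this rational in ℤ_19: compute digits iteratively via d_i = x_i mod 19, x_{i+1} = (x_i − d_i)/19. The first 5 digits are (1, 3, 9, 8, 6).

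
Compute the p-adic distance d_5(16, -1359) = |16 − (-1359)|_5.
d_5(16, -1359) = 1/125

Step 1 — x − y = 16 − (-1359) = 1375. Step 2 — v_5(1375) = 3 (factor: 1375 = (5^3 · 11); the sign does not affect v_p). Step 3 — |x − y|_5 = 5^{-3} = 1/125.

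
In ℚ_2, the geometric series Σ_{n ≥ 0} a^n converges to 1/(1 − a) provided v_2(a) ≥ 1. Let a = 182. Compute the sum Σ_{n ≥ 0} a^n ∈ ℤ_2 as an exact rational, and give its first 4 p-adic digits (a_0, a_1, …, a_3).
Σ a^n = 1/(1 − a) = -1/181;  first 4 digits = (1, 1, 0, 0)

v_2(a) = 1 ≥ 1, so the series converges in ℤ_2 to 1/(1 − a) = 1/(1 − 182) = -1/181. Expand this rational in ℤ_2: compute digits iteratively via d_i = x_i mod 2, x_{i+1} = (x_i − d_i)/2. The first 4 digits are (1, 1, 0, 0).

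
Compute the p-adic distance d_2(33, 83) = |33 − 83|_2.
d_2(33, 83) = 1/2

Step 1 — x − y = 33 − 83 = -50. Step 2 — v_2(-50) = 1 (factor: -50 = −(2^1 · 25); the sign does not affect v_p). Step 3 — |x − y|_2 = 2^{-1} = 1/2.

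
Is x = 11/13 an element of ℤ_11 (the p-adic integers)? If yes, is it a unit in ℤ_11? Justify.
x ∈ ℤ_11 but not a unit; v_11(x) = 1 > 0

ℤ_11 = {x ∈ ℚ_11 : v_11(x) ≥ 0} and ℤ_11^× = {x ∈ ℤ_11 : v_11(x) = 0}. Here v_11(11/13) = v_11(num) − v_11(den) = 1; compare against these criteria.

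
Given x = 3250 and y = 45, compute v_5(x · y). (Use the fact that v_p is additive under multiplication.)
v_5(146250) = 4

v_p(x) = 3 (factor: 3250 = 5^3 · 26); v_p(y) = 1 (factor: 45 = 5^1 · 9). Additivity: v_p(xy) = v_p(x) + v_p(y) = 3 + 1 = 4. (Direct check: xy = 146250 = 5^4 · (234).)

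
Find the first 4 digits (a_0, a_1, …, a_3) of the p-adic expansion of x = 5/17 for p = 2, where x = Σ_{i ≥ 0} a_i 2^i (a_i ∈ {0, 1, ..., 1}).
(a_0, …, a_3) = (1, 0, 1, 0)

v_2(5/17) = 0 (numerator and denominator both coprime to 2), so x ∈ ℤ_2^×. Compute digits iteratively via a_i = x_i mod 2, x_{i+1} = (x_i − a_i)/2, with x_0 = x:
  x_0 = 5/17;  a_0 = 1;  x_1 = (x_0 − 1)/2 = -6/17
  x_1 = -6/17;  a_1 = 0;  x_2 = (x_1 − 0)/2 = -3/17
  x_2 = -3/17;  a_2 = 1;  x_3 = (x_2 − 1)/2 = -10/17
  x_3 = -10/17;  a_3 = 0;  x_4 = (x_3 − 0)/2 = -5/17
Digits: (1, 0, 1, 0).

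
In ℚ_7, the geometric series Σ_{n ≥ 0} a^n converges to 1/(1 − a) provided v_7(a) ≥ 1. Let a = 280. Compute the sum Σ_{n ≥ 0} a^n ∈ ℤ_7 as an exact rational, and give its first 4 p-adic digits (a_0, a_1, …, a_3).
Σ a^n = 1/(1 − a) = -1/279;  first 4 digits = (1, 5, 2, 4)

v_7(a) = 1 ≥ 1, so the series converges in ℤ_7 to 1/(1 − a) = 1/(1 − 280) = -1/279. Expand this rational in ℤ_7: compute digits iteratively via d_i = x_i mod 7, x_{i+1} = (x_i − d_i)/7. The first 4 digits are (1, 5, 2, 4).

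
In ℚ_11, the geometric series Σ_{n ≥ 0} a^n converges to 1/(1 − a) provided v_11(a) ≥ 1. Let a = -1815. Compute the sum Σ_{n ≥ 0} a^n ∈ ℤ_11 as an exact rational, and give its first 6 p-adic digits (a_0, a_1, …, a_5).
Σ a^n = 1/(1 − a) = 1/1816;  first 6 digits = (1, 0, 7, 9, 4, 9)

v_11(a) = 2 ≥ 1, so the series converges in ℤ_11 to 1/(1 − a) = 1/(1 − (-1815)) = 1/1816. Expand this rational in ℤ_11: compute digits iteratively via d_i = x_i mod 11, x_{i+1} = (x_i − d_i)/11. The first 6 digits are (1, 0, 7, 9, 4, 9).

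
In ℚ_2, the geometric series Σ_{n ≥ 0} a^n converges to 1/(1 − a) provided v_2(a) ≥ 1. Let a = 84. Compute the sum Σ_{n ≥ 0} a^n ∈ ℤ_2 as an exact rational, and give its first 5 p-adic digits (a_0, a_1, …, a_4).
Σ a^n = 1/(1 − a) = -1/83;  first 5 digits = (1, 0, 1, 0, 0)

v_2(a) = 2 ≥ 1, so the series converges in ℤ_2 to 1/(1 − a) = 1/(1 − 84) = -1/83. Expand this rational in ℤ_2: compute digits iteratively via d_i = x_i mod 2, x_{i+1} = (x_i − d_i)/2. The first 5 digits are (1, 0, 1, 0, 0).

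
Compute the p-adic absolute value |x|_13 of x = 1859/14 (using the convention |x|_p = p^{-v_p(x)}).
|1859/14|_13 = 1/169

Step 1 — compute v_13(x) by factoring powers of 13 out of the numerator and denominator: v_13(1859/14) = 2. Step 2 — apply |x|_p = p^{-v_p(x)} = 13^{-2} = 1/169.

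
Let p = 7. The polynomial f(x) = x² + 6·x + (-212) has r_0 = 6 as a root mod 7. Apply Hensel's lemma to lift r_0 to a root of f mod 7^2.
r_1 = 41 (mod 49)

Hensel: r_{i+1} = r_i − f(r_i)·(f′(r_i))^{-1} mod 7^{i+2}, f′(x) = 2x + 6. Iterate:
  r_0 = 6 (mod 7)
  r_1 = 41 (mod 49)
Final: r = 41 satisfies f(r) ≡ 0 mod 7^2.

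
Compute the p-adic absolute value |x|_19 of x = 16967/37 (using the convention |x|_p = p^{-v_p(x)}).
|16967/37|_19 = 1/361

Step 1 — compute v_19(x) by factoring powers of 19 out of the numerator and denominator: v_19(16967/37) = 2. Step 2 — apply |x|_p = p^{-v_p(x)} = 19^{-2} = 1/361.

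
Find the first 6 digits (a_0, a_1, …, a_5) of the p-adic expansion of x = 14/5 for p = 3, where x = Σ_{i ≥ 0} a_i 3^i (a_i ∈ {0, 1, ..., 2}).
(a_0, …, a_5) = (1, 0, 2, 0, 1, 2)

v_3(14/5) = 0 (numerator and denominator both coprime to 3), so x ∈ ℤ_3^×. Compute digits iteratively via a_i = x_i mod 3, x_{i+1} = (x_i − a_i)/3, with x_0 = x:
  x_0 = 14/5;  a_0 = 1;  x_1 = (x_0 − 1)/3 = 3/5
  x_1 = 3/5;  a_1 = 0;  x_2 = (x_1 − 0)/3 = 1/5
  x_2 = 1/5;  a_2 = 2;  x_3 = (x_2 − 2)/3 = -3/5
  x_3 = -3/5;  a_3 = 0;  x_4 = (x_3 − 0)/3 = -1/5
  x_4 = -1/5;  a_4 = 1;  x_5 = (x_4 − 1)/3 = -2/5
  x_5 = -2/5;  a_5 = 2;  x_6 = (x_5 − 2)/3 = -4/5
Digits: (1, 0, 2, 0, 1, 2).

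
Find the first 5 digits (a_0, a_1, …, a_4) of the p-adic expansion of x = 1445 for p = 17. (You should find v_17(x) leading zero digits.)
(a_0, …, a_4) = (0, 0, 5, 0, 0)

v_17(1445) = 2, so a_0 = ... = a_1 = 0. Factor out: x = 17^2 · u with u = 5 a unit in ℤ_17. Expand u iteratively via a_{v+i} = u_i mod 17, u_{i+1} = (u_i − a_{v+i})/17:
  u_0 = 5;  a_2 = 5;  u_1 = (u_0 − 5)/17 = 0
  u_1 = 0;  a_3 = 0;  u_2 = (u_1 − 0)/17 = 0
  u_2 = 0;  a_4 = 0;  u_3 = (u_2 − 0)/17 = 0
Digits: (0, 0, 5, 0, 0).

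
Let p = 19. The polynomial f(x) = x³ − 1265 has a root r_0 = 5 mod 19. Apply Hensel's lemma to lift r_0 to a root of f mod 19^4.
r_3 = 98140 (mod 130321)

Hensel: r_{i+1} = r_i − f(r_i)/f′(r_i) mod 19^{i+2}, where f′(x) = 3x². Iterate:
  r_0 = 5 (mod 19)
  r_1 = 309 (mod 361)
  r_2 = 2114 (mod 6859)
  r_3 = 98140 (mod 130321)
Final: r = 98140 with f(r) ≡ 0 mod 19^4.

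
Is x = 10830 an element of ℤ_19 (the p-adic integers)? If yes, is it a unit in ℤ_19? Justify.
x ∈ ℤ_19 but not a unit; v_19(x) = 2 > 0

ℤ_19 = {x ∈ ℚ_19 : v_19(x) ≥ 0} and ℤ_19^× = {x ∈ ℤ_19 : v_19(x) = 0}. Here v_19(10830) = v_19(num) − v_19(den) = 2; compare against these criteria.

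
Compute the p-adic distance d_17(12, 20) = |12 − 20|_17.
d_17(12, 20) = 1

Step 1 — x − y = 12 − 20 = -8. Step 2 — v_17(-8) = 0 (factor: -8 = −(17^0 · 8); the sign does not affect v_p). Step 3 — |x − y|_17 = 17^{0} = 1.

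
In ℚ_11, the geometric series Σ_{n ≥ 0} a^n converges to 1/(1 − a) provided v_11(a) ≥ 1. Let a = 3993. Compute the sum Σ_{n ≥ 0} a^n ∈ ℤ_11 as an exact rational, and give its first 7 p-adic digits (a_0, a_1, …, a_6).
Σ a^n = 1/(1 − a) = -1/3992;  first 7 digits = (1, 0, 0, 3, 0, 0, 9)

v_11(a) = 3 ≥ 1, so the series converges in ℤ_11 to 1/(1 − a) = 1/(1 − 3993) = -1/3992. Expand this rational in ℤ_11: compute digits iteratively via d_i = x_i mod 11, x_{i+1} = (x_i − d_i)/11. The first 7 digits are (1, 0, 0, 3, 0, 0, 9).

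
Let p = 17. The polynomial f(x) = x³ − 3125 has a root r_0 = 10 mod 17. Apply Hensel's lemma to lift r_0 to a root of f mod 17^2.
r_1 = 282 (mod 289)

Hensel: r_{i+1} = r_i − f(r_i)/f′(r_i) mod 17^{i+2}, where f′(x) = 3x². Iterate:
  r_0 = 10 (mod 17)
  r_1 = 282 (mod 289)
Final: r = 282 with f(r) ≡ 0 mod 17^2.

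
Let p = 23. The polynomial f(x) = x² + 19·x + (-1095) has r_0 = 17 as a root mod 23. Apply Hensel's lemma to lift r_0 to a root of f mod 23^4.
r_3 = 5905 (mod 279841)

Hensel: r_{i+1} = r_i − f(r_i)·(f′(r_i))^{-1} mod 23^{i+2}, f′(x) = 2x + 19. Iterate:
  r_0 = 17 (mod 23)
  r_1 = 86 (mod 529)
  r_2 = 5905 (mod 12167)
  r_3 = 5905 (mod 279841)
Final: r = 5905 satisfies f(r) ≡ 0 mod 23^4.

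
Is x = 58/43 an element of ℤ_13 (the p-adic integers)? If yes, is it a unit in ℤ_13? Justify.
x ∈ ℤ_13^× (unit); v_13(x) = 0

ℤ_13 = {x ∈ ℚ_13 : v_13(x) ≥ 0} and ℤ_13^× = {x ∈ ℤ_13 : v_13(x) = 0}. Here v_13(58/43) = v_13(num) − v_13(den) = 0; compare against these criteria.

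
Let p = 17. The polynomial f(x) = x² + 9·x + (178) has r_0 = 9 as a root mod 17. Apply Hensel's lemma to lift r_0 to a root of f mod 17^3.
r_2 = 2865 (mod 4913)

Hensel: r_{i+1} = r_i − f(r_i)·(f′(r_i))^{-1} mod 17^{i+2}, f′(x) = 2x + 9. Iterate:
  r_0 = 9 (mod 17)
  r_1 = 264 (mod 289)
  r_2 = 2865 (mod 4913)
Final: r = 2865 satisfies f(r) ≡ 0 mod 17^3.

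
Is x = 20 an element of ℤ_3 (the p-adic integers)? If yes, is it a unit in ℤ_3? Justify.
x ∈ ℤ_3^× (unit); v_3(x) = 0

ℤ_3 = {x ∈ ℚ_3 : v_3(x) ≥ 0} and ℤ_3^× = {x ∈ ℤ_3 : v_3(x) = 0}. Here v_3(20) = v_3(num) − v_3(den) = 0; compare against these criteria.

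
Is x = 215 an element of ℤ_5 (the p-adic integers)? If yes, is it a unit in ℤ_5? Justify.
x ∈ ℤ_5 but not a unit; v_5(x) = 1 > 0

ℤ_5 = {x ∈ ℚ_5 : v_5(x) ≥ 0} and ℤ_5^× = {x ∈ ℤ_5 : v_5(x) = 0}. Here v_5(215) = v_5(num) − v_5(den) = 1; compare against these criteria.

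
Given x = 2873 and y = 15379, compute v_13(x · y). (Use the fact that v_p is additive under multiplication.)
v_13(44183867) = 5

v_p(x) = 2 (factor: 2873 = 13^2 · 17); v_p(y) = 3 (factor: 15379 = 13^3 · 7). Additivity: v_p(xy) = v_p(x) + v_p(y) = 2 + 3 = 5. (Direct check: xy = 44183867 = 13^5 · (119).)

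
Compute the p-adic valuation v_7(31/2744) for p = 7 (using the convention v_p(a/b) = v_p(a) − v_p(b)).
v_7(31/2744) = -3

Factor powers of 7 from the numerator and denominator of the reduced fraction: 31 = 7^0 · 31 and 2744 = 7^3 · 8. Apply v_p(a/b) = v_p(a) − v_p(b): v_7(31/2744) = 0 − 3 = -3.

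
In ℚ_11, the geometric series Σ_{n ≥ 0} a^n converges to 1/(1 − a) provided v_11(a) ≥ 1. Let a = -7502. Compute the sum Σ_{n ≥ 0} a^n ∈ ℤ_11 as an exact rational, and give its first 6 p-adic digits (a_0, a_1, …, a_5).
Σ a^n = 1/(1 − a) = 1/7503;  first 6 digits = (1, 0, 4, 5, 4, 8)

v_11(a) = 2 ≥ 1, so the series converges in ℤ_11 to 1/(1 − a) = 1/(1 − (-7502)) = 1/7503. Expand this rational in ℤ_11: compute digits iteratively via d_i = x_i mod 11, x_{i+1} = (x_i − d_i)/11. The first 6 digits are (1, 0, 4, 5, 4, 8).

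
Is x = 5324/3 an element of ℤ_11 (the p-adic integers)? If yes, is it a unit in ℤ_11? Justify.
x ∈ ℤ_11 but not a unit; v_11(x) = 3 > 0

ℤ_11 = {x ∈ ℚ_11 : v_11(x) ≥ 0} and ℤ_11^× = {x ∈ ℤ_11 : v_11(x) = 0}. Here v_11(5324/3) = v_11(num) − v_11(den) = 3; compare against these criteria.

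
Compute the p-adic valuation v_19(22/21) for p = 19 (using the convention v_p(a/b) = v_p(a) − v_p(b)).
v_19(22/21) = 0

Factor powers of 19 from the numerator and denominator of the reduced fraction: 22 = 19^0 · 22 and 21 = 19^0 · 21. Apply v_p(a/b) = v_p(a) − v_p(b): v_19(22/21) = 0 − 0 = 0.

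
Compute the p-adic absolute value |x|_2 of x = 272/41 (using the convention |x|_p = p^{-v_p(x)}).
|272/41|_2 = 1/16

Step 1 — compute v_2(x) by factoring powers of 2 out of the numerator and denominator: v_2(272/41) = 4. Step 2 — apply |x|_p = p^{-v_p(x)} = 2^{-4} = 1/16.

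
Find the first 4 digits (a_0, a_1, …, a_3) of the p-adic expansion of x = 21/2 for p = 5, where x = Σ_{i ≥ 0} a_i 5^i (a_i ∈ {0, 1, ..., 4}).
(a_0, …, a_3) = (3, 4, 2, 2)

v_5(21/2) = 0 (numerator and denominator both coprime to 5), so x ∈ ℤ_5^×. Compute digits iteratively via a_i = x_i mod 5, x_{i+1} = (x_i − a_i)/5, with x_0 = x:
  x_0 = 21/2;  a_0 = 3;  x_1 = (x_0 − 3)/5 = 3/2
  x_1 = 3/2;  a_1 = 4;  x_2 = (x_1 − 4)/5 = -1/2
  x_2 = -1/2;  a_2 = 2;  x_3 = (x_2 − 2)/5 = -1/2
  x_3 = -1/2;  a_3 = 2;  x_4 = (x_3 − 2)/5 = -1/2
Digits: (3, 4, 2, 2).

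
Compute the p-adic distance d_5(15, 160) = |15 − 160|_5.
d_5(15, 160) = 1/5

Step 1 — x − y = 15 − 160 = -145. Step 2 — v_5(-145) = 1 (factor: -145 = −(5^1 · 29); the sign does not affect v_p). Step 3 — |x − y|_5 = 5^{-1} = 1/5.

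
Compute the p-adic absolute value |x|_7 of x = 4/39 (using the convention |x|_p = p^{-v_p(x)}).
|4/39|_7 = 1

Step 1 — compute v_7(x) by factoring powers of 7 out of the numerator and denominator: v_7(4/39) = 0. Step 2 — apply |x|_p = p^{-v_p(x)} = 7^{0} = 1.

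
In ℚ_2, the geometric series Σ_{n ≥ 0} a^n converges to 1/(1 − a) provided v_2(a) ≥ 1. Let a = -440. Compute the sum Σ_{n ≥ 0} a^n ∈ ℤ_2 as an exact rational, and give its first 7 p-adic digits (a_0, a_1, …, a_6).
Σ a^n = 1/(1 − a) = 1/441;  first 7 digits = (1, 0, 0, 1, 0, 0, 0)

v_2(a) = 3 ≥ 1, so the series converges in ℤ_2 to 1/(1 − a) = 1/(1 − (-440)) = 1/441. Expand this rational in ℤ_2: compute digits iteratively via d_i = x_i mod 2, x_{i+1} = (x_i − d_i)/2. The first 7 digits are (1, 0, 0, 1, 0, 0, 0).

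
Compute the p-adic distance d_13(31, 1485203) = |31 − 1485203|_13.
d_13(31, 1485203) = 1/371293

Step 1 — x − y = 31 − 1485203 = -1485172. Step 2 — v_13(-1485172) = 5 (factor: -1485172 = −(13^5 · 4); the sign does not affect v_p). Step 3 — |x − y|_13 = 13^{-5} = 1/371293.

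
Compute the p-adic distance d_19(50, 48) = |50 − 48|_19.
d_19(50, 48) = 1

Step 1 — x − y = 50 − 48 = 2. Step 2 — v_19(2) = 0 (factor: 2 = (19^0 · 2); the sign does not affect v_p). Step 3 — |x − y|_19 = 19^{0} = 1.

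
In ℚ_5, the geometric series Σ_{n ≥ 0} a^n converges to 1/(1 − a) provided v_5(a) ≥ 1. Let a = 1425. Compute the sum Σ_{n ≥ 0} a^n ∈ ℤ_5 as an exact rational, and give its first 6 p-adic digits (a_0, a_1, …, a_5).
Σ a^n = 1/(1 − a) = -1/1424;  first 6 digits = (1, 0, 2, 1, 1, 0)

v_5(a) = 2 ≥ 1, so the series converges in ℤ_5 to 1/(1 − a) = 1/(1 − 1425) = -1/1424. Expand this rational in ℤ_5: compute digits iteratively via d_i = x_i mod 5, x_{i+1} = (x_i − d_i)/5. The first 6 digits are (1, 0, 2, 1, 1, 0).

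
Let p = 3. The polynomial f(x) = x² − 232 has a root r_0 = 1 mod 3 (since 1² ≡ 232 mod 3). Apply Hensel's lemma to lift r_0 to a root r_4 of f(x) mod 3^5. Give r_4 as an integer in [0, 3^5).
r_4 = 31 (mod 243)

Hensel's recurrence: r_{i+1} = r_i − f(r_i)·(f′(r_i))^{-1} mod 3^{i+2}, with f′(x) = 2x. Iterate:
  r_0 = 1 (mod 3)
  r_1 = 4 (mod 9)
  r_2 = 4 (mod 27)
  r_3 = 31 (mod 81)
  r_4 = 31 (mod 243)
Final: r_4 = 31, and one checks f(r_4) ≡ 0 mod 3^5.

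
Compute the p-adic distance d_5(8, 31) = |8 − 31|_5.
d_5(8, 31) = 1

Step 1 — x − y = 8 − 31 = -23. Step 2 — v_5(-23) = 0 (factor: -23 = −(5^0 · 23); the sign does not affect v_p). Step 3 — |x − y|_5 = 5^{0} = 1.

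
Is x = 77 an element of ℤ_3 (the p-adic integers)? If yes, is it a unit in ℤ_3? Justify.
x ∈ ℤ_3^× (unit); v_3(x) = 0

ℤ_3 = {x ∈ ℚ_3 : v_3(x) ≥ 0} and ℤ_3^× = {x ∈ ℤ_3 : v_3(x) = 0}. Here v_3(77) = v_3(num) − v_3(den) = 0; compare against these criteria.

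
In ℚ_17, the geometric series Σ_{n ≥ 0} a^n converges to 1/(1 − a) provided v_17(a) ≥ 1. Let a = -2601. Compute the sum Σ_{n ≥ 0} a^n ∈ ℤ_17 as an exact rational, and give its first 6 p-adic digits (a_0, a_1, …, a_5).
Σ a^n = 1/(1 − a) = 1/2602;  first 6 digits = (1, 0, 8, 16, 12, 4)

v_17(a) = 2 ≥ 1, so the series converges in ℤ_17 to 1/(1 − a) = 1/(1 − (-2601)) = 1/2602. Expand this rational in ℤ_17: compute digits iteratively via d_i = x_i mod 17, x_{i+1} = (x_i − d_i)/17. The first 6 digits are (1, 0, 8, 16, 12, 4).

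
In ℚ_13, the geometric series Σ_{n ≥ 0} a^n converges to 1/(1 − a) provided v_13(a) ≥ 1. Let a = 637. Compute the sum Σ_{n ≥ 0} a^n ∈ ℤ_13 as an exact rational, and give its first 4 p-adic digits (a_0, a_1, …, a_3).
Σ a^n = 1/(1 − a) = -1/636;  first 4 digits = (1, 10, 12, 1)

v_13(a) = 1 ≥ 1, so the series converges in ℤ_13 to 1/(1 − a) = 1/(1 − 637) = -1/636. Expand this rational in ℤ_13: compute digits iteratively via d_i = x_i mod 13, x_{i+1} = (x_i − d_i)/13. The first 4 digits are (1, 10, 12, 1).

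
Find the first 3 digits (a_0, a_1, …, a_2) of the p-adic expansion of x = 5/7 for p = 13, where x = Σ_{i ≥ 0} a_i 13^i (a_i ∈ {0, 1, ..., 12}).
(a_0, …, a_2) = (10, 3, 9)

v_13(5/7) = 0 (numerator and denominator both coprime to 13), so x ∈ ℤ_13^×. Compute digits iteratively via a_i = x_i mod 13, x_{i+1} = (x_i − a_i)/13, with x_0 = x:
  x_0 = 5/7;  a_0 = 10;  x_1 = (x_0 − 10)/13 = -5/7
  x_1 = -5/7;  a_1 = 3;  x_2 = (x_1 − 3)/13 = -2/7
  x_2 = -2/7;  a_2 = 9;  x_3 = (x_2 − 9)/13 = -5/7
Digits: (10, 3, 9).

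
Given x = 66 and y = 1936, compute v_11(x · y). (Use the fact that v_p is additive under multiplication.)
v_11(127776) = 3

v_p(x) = 1 (factor: 66 = 11^1 · 6); v_p(y) = 2 (factor: 1936 = 11^2 · 16). Additivity: v_p(xy) = v_p(x) + v_p(y) = 1 + 2 = 3. (Direct check: xy = 127776 = 11^3 · (96).)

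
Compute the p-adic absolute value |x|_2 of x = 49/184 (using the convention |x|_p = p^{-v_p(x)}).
|49/184|_2 = 8

Step 1 — compute v_2(x) by factoring powers of 2 out of the numerator and denominator: v_2(49/184) = -3. Step 2 — apply |x|_p = p^{-v_p(x)} = 2^{3} = 8.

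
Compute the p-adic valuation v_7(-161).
v_7(-161) = 1

v_7(n) is the largest exponent k such that 7^k divides n. Factor out: -161 = -7^1 · 23. (Sign doesn't affect v_p.) So v_7(-161) = 1.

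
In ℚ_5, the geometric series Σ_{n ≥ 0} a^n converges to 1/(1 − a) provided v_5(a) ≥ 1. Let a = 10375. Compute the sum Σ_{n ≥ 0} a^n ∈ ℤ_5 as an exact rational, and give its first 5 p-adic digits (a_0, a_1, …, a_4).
Σ a^n = 1/(1 − a) = -1/10374;  first 5 digits = (1, 0, 0, 3, 1)

v_5(a) = 3 ≥ 1, so the series converges in ℤ_5 to 1/(1 − a) = 1/(1 − 10375) = -1/10374. Expand this rational in ℤ_5: compute digits iteratively via d_i = x_i mod 5, x_{i+1} = (x_i − d_i)/5. The first 5 digits are (1, 0, 0, 3, 1).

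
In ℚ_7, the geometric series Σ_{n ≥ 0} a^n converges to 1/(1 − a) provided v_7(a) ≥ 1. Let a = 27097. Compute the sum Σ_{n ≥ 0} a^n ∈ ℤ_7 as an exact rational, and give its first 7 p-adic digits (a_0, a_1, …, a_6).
Σ a^n = 1/(1 − a) = -1/27096;  first 7 digits = (1, 0, 0, 2, 4, 1, 4)

v_7(a) = 3 ≥ 1, so the series converges in ℤ_7 to 1/(1 − a) = 1/(1 − 27097) = -1/27096. Expand this rational in ℤ_7: compute digits iteratively via d_i = x_i mod 7, x_{i+1} = (x_i − d_i)/7. The first 7 digits are (1, 0, 0, 2, 4, 1, 4).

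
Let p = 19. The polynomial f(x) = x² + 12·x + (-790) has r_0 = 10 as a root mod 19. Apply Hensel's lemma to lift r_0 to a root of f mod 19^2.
r_1 = 276 (mod 361)

Hensel: r_{i+1} = r_i − f(r_i)·(f′(r_i))^{-1} mod 19^{i+2}, f′(x) = 2x + 12. Iterate:
  r_0 = 10 (mod 19)
  r_1 = 276 (mod 361)
Final: r = 276 satisfies f(r) ≡ 0 mod 19^2.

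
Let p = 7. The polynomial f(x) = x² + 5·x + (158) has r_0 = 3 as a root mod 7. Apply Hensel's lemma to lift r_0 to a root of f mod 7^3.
r_2 = 227 (mod 343)

Hensel: r_{i+1} = r_i − f(r_i)·(f′(r_i))^{-1} mod 7^{i+2}, f′(x) = 2x + 5. Iterate:
  r_0 = 3 (mod 7)
  r_1 = 31 (mod 49)
  r_2 = 227 (mod 343)
Final: r = 227 satisfies f(r) ≡ 0 mod 7^3.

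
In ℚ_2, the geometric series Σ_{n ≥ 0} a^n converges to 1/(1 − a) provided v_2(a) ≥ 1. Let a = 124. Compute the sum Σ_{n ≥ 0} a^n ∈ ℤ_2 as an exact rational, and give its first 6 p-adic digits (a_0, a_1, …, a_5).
Σ a^n = 1/(1 − a) = -1/123;  first 6 digits = (1, 0, 1, 1, 0, 0)

v_2(a) = 2 ≥ 1, so the series converges in ℤ_2 to 1/(1 − a) = 1/(1 − 124) = -1/123. Expand this rational in ℤ_2: compute digits iteratively via d_i = x_i mod 2, x_{i+1} = (x_i − d_i)/2. The first 6 digits are (1, 0, 1, 1, 0, 0).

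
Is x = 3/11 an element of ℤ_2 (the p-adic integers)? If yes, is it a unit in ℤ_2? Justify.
x ∈ ℤ_2^× (unit); v_2(x) = 0

ℤ_2 = {x ∈ ℚ_2 : v_2(x) ≥ 0} and ℤ_2^× = {x ∈ ℤ_2 : v_2(x) = 0}. Here v_2(3/11) = v_2(num) − v_2(den) = 0; compare against these criteria.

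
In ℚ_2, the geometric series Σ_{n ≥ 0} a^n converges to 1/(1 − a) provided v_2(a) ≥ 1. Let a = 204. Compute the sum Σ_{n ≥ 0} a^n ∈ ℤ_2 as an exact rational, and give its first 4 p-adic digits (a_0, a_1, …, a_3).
Σ a^n = 1/(1 − a) = -1/203;  first 4 digits = (1, 0, 1, 1)

v_2(a) = 2 ≥ 1, so the series converges in ℤ_2 to 1/(1 − a) = 1/(1 − 204) = -1/203. Expand this rational in ℤ_2: compute digits iteratively via d_i = x_i mod 2, x_{i+1} = (x_i − d_i)/2. The first 4 digits are (1, 0, 1, 1).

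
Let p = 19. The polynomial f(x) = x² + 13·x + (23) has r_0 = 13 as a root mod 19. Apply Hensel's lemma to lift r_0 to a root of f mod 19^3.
r_2 = 6511 (mod 6859)

Hensel: r_{i+1} = r_i − f(r_i)·(f′(r_i))^{-1} mod 19^{i+2}, f′(x) = 2x + 13. Iterate:
  r_0 = 13 (mod 19)
  r_1 = 13 (mod 361)
  r_2 = 6511 (mod 6859)
Final: r = 6511 satisfies f(r) ≡ 0 mod 19^3.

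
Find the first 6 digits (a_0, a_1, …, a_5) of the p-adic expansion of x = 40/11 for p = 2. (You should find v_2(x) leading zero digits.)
(a_0, …, a_5) = (0, 0, 0, 1, 1, 1)

v_2(40/11) = 3, so a_0 = ... = a_2 = 0. Factor out: x = 2^3 · u with u = 5/11 a unit in ℤ_2. Expand u iteratively via a_{v+i} = u_i mod 2, u_{i+1} = (u_i − a_{v+i})/2:
  u_0 = 5/11;  a_3 = 1;  u_1 = (u_0 − 1)/2 = -3/11
  u_1 = -3/11;  a_4 = 1;  u_2 = (u_1 − 1)/2 = -7/11
  u_2 = -7/11;  a_5 = 1;  u_3 = (u_2 − 1)/2 = -9/11
Digits: (0, 0, 0, 1, 1, 1).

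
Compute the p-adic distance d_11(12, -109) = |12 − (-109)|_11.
d_11(12, -109) = 1/121

Step 1 — x − y = 12 − (-109) = 121. Step 2 — v_11(121) = 2 (factor: 121 = (11^2 · 1); the sign does not affect v_p). Step 3 — |x − y|_11 = 11^{-2} = 1/121.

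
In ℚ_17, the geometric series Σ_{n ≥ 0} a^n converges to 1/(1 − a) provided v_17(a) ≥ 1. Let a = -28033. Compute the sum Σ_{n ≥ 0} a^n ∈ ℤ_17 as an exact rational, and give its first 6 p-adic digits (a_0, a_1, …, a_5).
Σ a^n = 1/(1 − a) = 1/28034;  first 6 digits = (1, 0, 5, 11, 7, 9)

v_17(a) = 2 ≥ 1, so the series converges in ℤ_17 to 1/(1 − a) = 1/(1 − (-28033)) = 1/28034. Expand this rational in ℤ_17: compute digits iteratively via d_i = x_i mod 17, x_{i+1} = (x_i − d_i)/17. The first 6 digits are (1, 0, 5, 11, 7, 9).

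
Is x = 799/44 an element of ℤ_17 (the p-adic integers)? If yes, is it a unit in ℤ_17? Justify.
x ∈ ℤ_17 but not a unit; v_17(x) = 1 > 0

ℤ_17 = {x ∈ ℚ_17 : v_17(x) ≥ 0} and ℤ_17^× = {x ∈ ℤ_17 : v_17(x) = 0}. Here v_17(799/44) = v_17(num) − v_17(den) = 1; compare against these criteria.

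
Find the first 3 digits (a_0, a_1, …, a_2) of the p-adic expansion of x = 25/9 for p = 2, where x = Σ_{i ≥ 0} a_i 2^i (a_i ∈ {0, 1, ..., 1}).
(a_0, …, a_2) = (1, 0, 0)

v_2(25/9) = 0 (numerator and denominator both coprime to 2), so x ∈ ℤ_2^×. Compute digits iteratively via a_i = x_i mod 2, x_{i+1} = (x_i − a_i)/2, with x_0 = x:
  x_0 = 25/9;  a_0 = 1;  x_1 = (x_0 − 1)/2 = 8/9
  x_1 = 8/9;  a_1 = 0;  x_2 = (x_1 − 0)/2 = 4/9
  x_2 = 4/9;  a_2 = 0;  x_3 = (x_2 − 0)/2 = 2/9
Digits: (1, 0, 0).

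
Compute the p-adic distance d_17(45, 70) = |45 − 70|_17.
d_17(45, 70) = 1

Step 1 — x − y = 45 − 70 = -25. Step 2 — v_17(-25) = 0 (factor: -25 = −(17^0 · 25); the sign does not affect v_p). Step 3 — |x − y|_17 = 17^{0} = 1.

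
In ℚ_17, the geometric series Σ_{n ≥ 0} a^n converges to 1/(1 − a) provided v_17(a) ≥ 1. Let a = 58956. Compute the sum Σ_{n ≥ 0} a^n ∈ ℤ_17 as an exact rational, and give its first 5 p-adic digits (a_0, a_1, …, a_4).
Σ a^n = 1/(1 − a) = -1/58955;  first 5 digits = (1, 0, 0, 12, 0)

v_17(a) = 3 ≥ 1, so the series converges in ℤ_17 to 1/(1 − a) = 1/(1 − 58956) = -1/58955. Expand this rational in ℤ_17: compute digits iteratively via d_i = x_i mod 17, x_{i+1} = (x_i − d_i)/17. The first 5 digits are (1, 0, 0, 12, 0).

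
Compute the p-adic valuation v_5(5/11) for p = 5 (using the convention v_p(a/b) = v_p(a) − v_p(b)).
v_5(5/11) = 1

Factor powers of 5 from the numerator and denominator of the reduced fraction: 5 = 5^1 · 1 and 11 = 5^0 · 11. Apply v_p(a/b) = v_p(a) − v_p(b): v_5(5/11) = 1 − 0 = 1.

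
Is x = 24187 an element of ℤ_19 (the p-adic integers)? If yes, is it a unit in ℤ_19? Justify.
x ∈ ℤ_19 but not a unit; v_19(x) = 2 > 0

ℤ_19 = {x ∈ ℚ_19 : v_19(x) ≥ 0} and ℤ_19^× = {x ∈ ℤ_19 : v_19(x) = 0}. Here v_19(24187) = v_19(num) − v_19(den) = 2; compare against these criteria.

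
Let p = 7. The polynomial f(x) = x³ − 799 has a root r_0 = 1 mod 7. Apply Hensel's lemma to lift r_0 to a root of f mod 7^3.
r_2 = 169 (mod 343)

Hensel: r_{i+1} = r_i − f(r_i)/f′(r_i) mod 7^{i+2}, where f′(x) = 3x². Iterate:
  r_0 = 1 (mod 7)
  r_1 = 22 (mod 49)
  r_2 = 169 (mod 343)
Final: r = 169 with f(r) ≡ 0 mod 7^3.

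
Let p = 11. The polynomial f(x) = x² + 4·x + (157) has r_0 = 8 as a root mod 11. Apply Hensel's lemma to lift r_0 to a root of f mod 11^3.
r_2 = 1042 (mod 1331)

Hensel: r_{i+1} = r_i − f(r_i)·(f′(r_i))^{-1} mod 11^{i+2}, f′(x) = 2x + 4. Iterate:
  r_0 = 8 (mod 11)
  r_1 = 74 (mod 121)
  r_2 = 1042 (mod 1331)
Final: r = 1042 satisfies f(r) ≡ 0 mod 11^3.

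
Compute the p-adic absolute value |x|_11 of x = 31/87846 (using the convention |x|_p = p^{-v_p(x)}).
|31/87846|_11 = 14641

Step 1 — compute v_11(x) by factoring powers of 11 out of the numerator and denominator: v_11(31/87846) = -4. Step 2 — apply |x|_p = p^{-v_p(x)} = 11^{4} = 14641.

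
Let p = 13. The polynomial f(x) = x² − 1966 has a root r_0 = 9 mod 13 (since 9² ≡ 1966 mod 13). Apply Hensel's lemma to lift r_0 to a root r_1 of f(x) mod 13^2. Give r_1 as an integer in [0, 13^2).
r_1 = 48 (mod 169)

Hensel's recurrence: r_{i+1} = r_i − f(r_i)·(f′(r_i))^{-1} mod 13^{i+2}, with f′(x) = 2x. Iterate:
  r_0 = 9 (mod 13)
  r_1 = 48 (mod 169)
Final: r_1 = 48, and one checks f(r_1) ≡ 0 mod 13^2.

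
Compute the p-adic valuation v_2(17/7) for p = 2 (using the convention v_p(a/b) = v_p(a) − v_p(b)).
v_2(17/7) = 0

Factor powers of 2 from the numerator and denominator of the reduced fraction: 17 = 2^0 · 17 and 7 = 2^0 · 7. Apply v_p(a/b) = v_p(a) − v_p(b): v_2(17/7) = 0 − 0 = 0.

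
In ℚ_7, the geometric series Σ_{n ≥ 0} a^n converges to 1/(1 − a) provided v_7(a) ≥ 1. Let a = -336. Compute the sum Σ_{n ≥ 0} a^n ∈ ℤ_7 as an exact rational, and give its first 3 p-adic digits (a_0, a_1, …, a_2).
Σ a^n = 1/(1 − a) = 1/337;  first 3 digits = (1, 1, 1)

v_7(a) = 1 ≥ 1, so the series converges in ℤ_7 to 1/(1 − a) = 1/(1 − (-336)) = 1/337. Expand this rational in ℤ_7: compute digits iteratively via d_i = x_i mod 7, x_{i+1} = (x_i − d_i)/7. The first 3 digits are (1, 1, 1).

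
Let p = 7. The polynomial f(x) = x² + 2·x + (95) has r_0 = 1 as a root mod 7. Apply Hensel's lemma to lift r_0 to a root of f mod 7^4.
r_3 = 1177 (mod 2401)

Hensel: r_{i+1} = r_i − f(r_i)·(f′(r_i))^{-1} mod 7^{i+2}, f′(x) = 2x + 2. Iterate:
  r_0 = 1 (mod 7)
  r_1 = 1 (mod 49)
  r_2 = 148 (mod 343)
  r_3 = 1177 (mod 2401)
Final: r = 1177 satisfies f(r) ≡ 0 mod 7^4.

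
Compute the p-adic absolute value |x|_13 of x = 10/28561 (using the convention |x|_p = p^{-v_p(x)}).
|10/28561|_13 = 28561

Step 1 — compute v_13(x) by factoring powers of 13 out of the numerator and denominator: v_13(10/28561) = -4. Step 2 — apply |x|_p = p^{-v_p(x)} = 13^{4} = 28561.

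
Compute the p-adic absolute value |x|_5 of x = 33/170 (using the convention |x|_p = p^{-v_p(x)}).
|33/170|_5 = 5

Step 1 — compute v_5(x) by factoring powers of 5 out of the numerator and denominator: v_5(33/170) = -1. Step 2 — apply |x|_p = p^{-v_p(x)} = 5^{1} = 5.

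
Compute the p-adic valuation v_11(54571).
v_11(54571) = 3

v_11(n) is the largest exponent k such that 11^k divides n. Factor out: 54571 = 11^3 · 41. (Sign doesn't affect v_p.) So v_11(54571) = 3.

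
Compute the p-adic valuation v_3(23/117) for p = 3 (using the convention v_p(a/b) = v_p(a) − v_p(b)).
v_3(23/117) = -2

Factor powers of 3 from the numerator and denominator of the reduced fraction: 23 = 3^0 · 23 and 117 = 3^2 · 13. Apply v_p(a/b) = v_p(a) − v_p(b): v_3(23/117) = 0 − 2 = -2.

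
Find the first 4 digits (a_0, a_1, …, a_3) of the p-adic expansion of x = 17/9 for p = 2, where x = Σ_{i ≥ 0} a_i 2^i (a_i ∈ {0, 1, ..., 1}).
(a_0, …, a_3) = (1, 0, 0, 1)

v_2(17/9) = 0 (numerator and denominator both coprime to 2), so x ∈ ℤ_2^×. Compute digits iteratively via a_i = x_i mod 2, x_{i+1} = (x_i − a_i)/2, with x_0 = x:
  x_0 = 17/9;  a_0 = 1;  x_1 = (x_0 − 1)/2 = 4/9
  x_1 = 4/9;  a_1 = 0;  x_2 = (x_1 − 0)/2 = 2/9
  x_2 = 2/9;  a_2 = 0;  x_3 = (x_2 − 0)/2 = 1/9
  x_3 = 1/9;  a_3 = 1;  x_4 = (x_3 − 1)/2 = -4/9
Digits: (1, 0, 0, 1).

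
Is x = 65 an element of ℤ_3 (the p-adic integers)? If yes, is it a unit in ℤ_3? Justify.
x ∈ ℤ_3^× (unit); v_3(x) = 0

ℤ_3 = {x ∈ ℚ_3 : v_3(x) ≥ 0} and ℤ_3^× = {x ∈ ℤ_3 : v_3(x) = 0}. Here v_3(65) = v_3(num) − v_3(den) = 0; compare against these criteria.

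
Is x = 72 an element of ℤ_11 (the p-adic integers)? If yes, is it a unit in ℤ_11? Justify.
x ∈ ℤ_11^× (unit); v_11(x) = 0

ℤ_11 = {x ∈ ℚ_11 : v_11(x) ≥ 0} and ℤ_11^× = {x ∈ ℤ_11 : v_11(x) = 0}. Here v_11(72) = v_11(num) − v_11(den) = 0; compare against these criteria.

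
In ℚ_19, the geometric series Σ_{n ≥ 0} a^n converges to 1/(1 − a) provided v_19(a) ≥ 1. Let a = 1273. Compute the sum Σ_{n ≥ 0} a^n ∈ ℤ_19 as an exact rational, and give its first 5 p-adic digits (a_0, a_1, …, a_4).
Σ a^n = 1/(1 − a) = -1/1272;  first 5 digits = (1, 10, 8, 1, 2)

v_19(a) = 1 ≥ 1, so the series converges in ℤ_19 to 1/(1 − a) = 1/(1 − 1273) = -1/1272. Expand this rational in ℤ_19: compute digits iteratively via d_i = x_i mod 19, x_{i+1} = (x_i − d_i)/19. The first 5 digits are (1, 10, 8, 1, 2).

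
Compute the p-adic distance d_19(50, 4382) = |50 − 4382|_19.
d_19(50, 4382) = 1/361

Step 1 — x − y = 50 − 4382 = -4332. Step 2 — v_19(-4332) = 2 (factor: -4332 = −(19^2 · 12); the sign does not affect v_p). Step 3 — |x − y|_19 = 19^{-2} = 1/361.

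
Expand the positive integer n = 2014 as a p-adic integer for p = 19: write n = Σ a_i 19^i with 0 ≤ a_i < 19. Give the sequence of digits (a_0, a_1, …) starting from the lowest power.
(a_0, a_1, …) = (0, 11, 5)

Repeated division by 19 gives the digits low-to-high: 2014 = 11·19^1 + 5·19^2. Digit sequence: (0, 11, 5).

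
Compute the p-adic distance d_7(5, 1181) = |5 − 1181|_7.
d_7(5, 1181) = 1/49

Step 1 — x − y = 5 − 1181 = -1176. Step 2 — v_7(-1176) = 2 (factor: -1176 = −(7^2 · 24); the sign does not affect v_p). Step 3 — |x − y|_7 = 7^{-2} = 1/49.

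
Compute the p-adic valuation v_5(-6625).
v_5(-6625) = 3

v_5(n) is the largest exponent k such that 5^k divides n. Factor out: -6625 = -5^3 · 53. (Sign doesn't affect v_p.) So v_5(-6625) = 3.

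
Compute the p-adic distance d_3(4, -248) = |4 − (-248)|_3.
d_3(4, -248) = 1/9

Step 1 — x − y = 4 − (-248) = 252. Step 2 — v_3(252) = 2 (factor: 252 = (3^2 · 28); the sign does not affect v_p). Step 3 — |x − y|_3 = 3^{-2} = 1/9.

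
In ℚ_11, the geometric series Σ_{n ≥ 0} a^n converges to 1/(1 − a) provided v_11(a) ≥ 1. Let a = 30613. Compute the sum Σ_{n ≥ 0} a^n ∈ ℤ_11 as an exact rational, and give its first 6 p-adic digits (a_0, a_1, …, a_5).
Σ a^n = 1/(1 − a) = -1/30612;  first 6 digits = (1, 0, 0, 1, 2, 0)

v_11(a) = 3 ≥ 1, so the series converges in ℤ_11 to 1/(1 − a) = 1/(1 − 30613) = -1/30612. Expand this rational in ℤ_11: compute digits iteratively via d_i = x_i mod 11, x_{i+1} = (x_i − d_i)/11. The first 6 digits are (1, 0, 0, 1, 2, 0).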